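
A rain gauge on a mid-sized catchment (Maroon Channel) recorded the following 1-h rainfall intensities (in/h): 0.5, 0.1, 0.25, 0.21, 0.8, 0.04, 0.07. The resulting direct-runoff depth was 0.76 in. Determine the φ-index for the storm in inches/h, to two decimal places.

Only the 2 blocks with intensity above φ contribute runoff: 0.5, 0.8 in/h.
Σ(I−φ)·Δt = d  ⇒  (0.5+0.8 − 2φ)·1 = 0.76
φ = (1.300 − 0.76/1) / 2 = 0.27 in/h.

φ ≈ 0.27 in/h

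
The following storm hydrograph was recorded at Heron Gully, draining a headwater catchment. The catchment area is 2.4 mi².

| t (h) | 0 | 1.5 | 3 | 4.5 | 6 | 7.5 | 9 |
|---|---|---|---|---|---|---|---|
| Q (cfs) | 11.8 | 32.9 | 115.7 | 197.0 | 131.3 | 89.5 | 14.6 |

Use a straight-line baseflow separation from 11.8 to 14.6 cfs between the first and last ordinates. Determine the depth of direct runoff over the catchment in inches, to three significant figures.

d ≈ 0.485 in

Direct runoff: 0.00, 20.63, 102.97, 183.80, 117.63, 75.37, 0.00 cfs; ΣQ_DR = 500.4 cfs.
V = ΣQ_DR · Δt = 500.4 × 5400 s = 2.702 × 10^6 ft³.
Over A = 2.4 mi², depth = V / A = 0.485 in.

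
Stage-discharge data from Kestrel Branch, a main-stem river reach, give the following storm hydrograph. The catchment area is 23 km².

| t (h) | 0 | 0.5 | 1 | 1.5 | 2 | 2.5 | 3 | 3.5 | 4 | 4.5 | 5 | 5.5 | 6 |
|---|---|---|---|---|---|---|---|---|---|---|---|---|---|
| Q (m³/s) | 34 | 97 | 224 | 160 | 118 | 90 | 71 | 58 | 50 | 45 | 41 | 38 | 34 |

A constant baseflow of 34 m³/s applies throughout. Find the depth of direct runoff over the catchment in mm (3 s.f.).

Direct runoff: 0.0, 63.0, 190.0, 126.0, 84.0, 56.0, 37.0, 24.0, 16.0, 11.0, 7.0, 4.0, 0.0 m³/s; ΣQ_DR = 618.0 m³/s.
V = ΣQ_DR · Δt = 618.0 × 1800 s = 1.112 × 10^6 m³.
Over A = 23 km², depth = V / A = 48.4 mm.

d ≈ 48.4 mm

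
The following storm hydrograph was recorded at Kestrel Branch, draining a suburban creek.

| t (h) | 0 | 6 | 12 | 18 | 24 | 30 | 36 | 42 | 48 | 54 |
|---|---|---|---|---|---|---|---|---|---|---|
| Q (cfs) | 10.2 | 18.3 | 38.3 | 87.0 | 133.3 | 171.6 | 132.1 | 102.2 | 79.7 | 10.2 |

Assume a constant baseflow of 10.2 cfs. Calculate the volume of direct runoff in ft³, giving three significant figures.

V ≈ 1.47 × 10^7 ft³

Direct-runoff ordinates (Q − Q_b): 0.0, 8.1, 28.1, 76.8, 123.1, 161.4, 121.9, 92.0, 69.5, 0.0 cfs.
ΣQ_DR = 680.9 cfs.
With Δt = 6 h = 21600 s, V = ΣQ_DR · Δt = 680.9 × 21600 = 1.47 × 10^7 ft³.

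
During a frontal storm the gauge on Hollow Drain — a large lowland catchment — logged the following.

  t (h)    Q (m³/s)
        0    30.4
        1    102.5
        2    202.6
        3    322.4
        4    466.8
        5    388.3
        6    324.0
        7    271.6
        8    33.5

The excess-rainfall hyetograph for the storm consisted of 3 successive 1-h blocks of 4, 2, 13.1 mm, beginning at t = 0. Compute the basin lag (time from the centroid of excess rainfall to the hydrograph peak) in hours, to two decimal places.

t_L ≈ 2.02 h

Centroid of excess rainfall: t_c = Σ P_i·t̄_i / ΣP_i = 1.9764 h (block centres at 0.5, 1.5, 2.5 h).
Hydrograph peak occurs at t = 4 h, so basin lag t_L = 4 − 1.9764 = 2.02 h.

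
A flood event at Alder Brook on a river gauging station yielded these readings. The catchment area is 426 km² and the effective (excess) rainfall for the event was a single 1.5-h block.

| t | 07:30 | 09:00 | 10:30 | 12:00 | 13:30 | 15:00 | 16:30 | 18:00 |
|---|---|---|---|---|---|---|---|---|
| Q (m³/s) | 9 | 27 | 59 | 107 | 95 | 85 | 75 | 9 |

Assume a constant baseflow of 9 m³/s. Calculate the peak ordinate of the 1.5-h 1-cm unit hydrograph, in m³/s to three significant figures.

Direct runoff: 0.0, 18.0, 50.0, 98.0, 86.0, 76.0, 66.0, 0.0 m³/s; ΣQ_DR = 394.0 m³/s, peak = 98.0 m³/s.
Runoff depth d = ΣQ_DR·Δt / A = 394.0 × 5400 / (426 km²) = 4.994 mm.
The 1-cm UH is the DRH scaled by (10 mm)/d, so U_p = 98.0 × 10/4.994 = 196 m³/s.

U_p ≈ 196 m³/s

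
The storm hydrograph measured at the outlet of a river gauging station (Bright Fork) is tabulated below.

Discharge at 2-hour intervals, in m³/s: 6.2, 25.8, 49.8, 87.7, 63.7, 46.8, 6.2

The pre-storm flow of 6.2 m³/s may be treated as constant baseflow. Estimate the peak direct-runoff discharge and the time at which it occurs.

Subtracting baseflow gives direct-runoff ordinates: 0.0, 19.6, 43.6, 81.5, 57.5, 40.6, 0.0 m³/s.
The maximum is 81.5 m³/s, occurring at the reading for t = 6 h.

Q_p = 81.5 m³/s at t = 6 h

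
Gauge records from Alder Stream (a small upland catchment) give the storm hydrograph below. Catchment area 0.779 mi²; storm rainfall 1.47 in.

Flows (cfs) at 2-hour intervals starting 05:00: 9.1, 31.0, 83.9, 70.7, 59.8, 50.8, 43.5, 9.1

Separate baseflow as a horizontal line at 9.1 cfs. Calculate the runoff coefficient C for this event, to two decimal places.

ΣQ_DR = 285.1 cfs; V = ΣQ_DR·Δt = 2.053 × 10^6 ft³.
Runoff depth d = V / A = 1.134 in.
C = d / P = 1.134 / 1.47 = 0.77.

C ≈ 0.77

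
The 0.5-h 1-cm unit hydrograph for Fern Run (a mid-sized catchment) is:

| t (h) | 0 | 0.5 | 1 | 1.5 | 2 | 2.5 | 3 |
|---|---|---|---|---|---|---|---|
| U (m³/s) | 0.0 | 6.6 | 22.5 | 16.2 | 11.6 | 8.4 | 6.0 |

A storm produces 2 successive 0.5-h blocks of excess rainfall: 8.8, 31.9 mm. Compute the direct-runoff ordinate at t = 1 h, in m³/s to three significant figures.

By discrete convolution, Q_j = Σ (P_i / 10 mm) · U_{j−i}.
At t = 1 h (j=2): Q = (8.8/10)·22.5 + (31.9/10)·6.6 = 40.9 m³/s.

Q ≈ 40.9 m³/s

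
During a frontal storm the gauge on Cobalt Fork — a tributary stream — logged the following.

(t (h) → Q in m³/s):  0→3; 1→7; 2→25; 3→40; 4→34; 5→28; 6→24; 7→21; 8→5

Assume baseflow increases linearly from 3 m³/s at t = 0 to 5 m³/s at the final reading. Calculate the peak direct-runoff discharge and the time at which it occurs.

Subtracting baseflow gives direct-runoff ordinates: 0.00, 3.75, 21.50, 36.25, 30.00, 23.75, 19.50, 16.25, 0.00 m³/s.
The maximum is 36.25 m³/s, occurring at the reading for t = 3 h.

Q_p = 36.25 m³/s at t = 3 h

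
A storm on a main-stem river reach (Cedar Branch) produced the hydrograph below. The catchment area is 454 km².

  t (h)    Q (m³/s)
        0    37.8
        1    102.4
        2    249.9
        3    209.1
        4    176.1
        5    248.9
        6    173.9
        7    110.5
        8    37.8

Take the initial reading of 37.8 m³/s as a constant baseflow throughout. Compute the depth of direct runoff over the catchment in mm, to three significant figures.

d ≈ 7.98 mm

Direct runoff: 0.0, 64.6, 212.1, 171.3, 138.3, 211.1, 136.1, 72.7, 0.0 m³/s; ΣQ_DR = 1006 m³/s.
V = ΣQ_DR · Δt = 1006 × 3600 s = 3.622 × 10^6 m³.
Over A = 454 km², depth = V / A = 7.98 mm.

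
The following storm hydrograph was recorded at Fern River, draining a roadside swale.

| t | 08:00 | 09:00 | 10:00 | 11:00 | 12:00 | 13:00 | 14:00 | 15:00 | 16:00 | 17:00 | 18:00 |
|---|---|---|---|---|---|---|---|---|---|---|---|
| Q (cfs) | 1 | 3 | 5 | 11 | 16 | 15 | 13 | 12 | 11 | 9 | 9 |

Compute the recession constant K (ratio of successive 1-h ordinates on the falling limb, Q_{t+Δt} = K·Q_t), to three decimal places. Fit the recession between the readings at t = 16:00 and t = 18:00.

K ≈ 0.905

Using the recession-limb readings at t = 16:00 and t = 18:00: Q falls from 11 to 9 cfs over 2 intervals.
K = (Q₂/Q₁)^(1/2) = (9/11)^(1/2) = 0.905.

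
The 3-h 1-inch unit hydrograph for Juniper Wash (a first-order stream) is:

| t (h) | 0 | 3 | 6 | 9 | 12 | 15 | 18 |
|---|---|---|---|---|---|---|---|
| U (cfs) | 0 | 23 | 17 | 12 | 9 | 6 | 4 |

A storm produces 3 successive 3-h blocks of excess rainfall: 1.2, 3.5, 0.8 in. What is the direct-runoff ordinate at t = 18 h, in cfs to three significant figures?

By discrete convolution, Q_j = Σ (P_i / 1 in) · U_{j−i}.
At t = 18 h (j=6): Q = (1.2/1)·4 + (3.5/1)·6 + (0.8/1)·9 = 33.0 cfs.

Q ≈ 33.0 cfs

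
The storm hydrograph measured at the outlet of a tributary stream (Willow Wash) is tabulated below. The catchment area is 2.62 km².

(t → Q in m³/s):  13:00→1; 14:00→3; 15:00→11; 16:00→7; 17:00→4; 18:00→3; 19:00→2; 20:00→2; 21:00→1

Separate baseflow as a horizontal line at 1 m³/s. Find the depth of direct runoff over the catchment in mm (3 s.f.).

Direct runoff: 0.0, 2.0, 10.0, 6.0, 3.0, 2.0, 1.0, 1.0, 0.0 m³/s; ΣQ_DR = 25.00 m³/s.
V = ΣQ_DR · Δt = 25.00 × 3600 s = 90000 m³.
Over A = 2.62 km², depth = V / A = 34.4 mm.

d ≈ 34.4 mm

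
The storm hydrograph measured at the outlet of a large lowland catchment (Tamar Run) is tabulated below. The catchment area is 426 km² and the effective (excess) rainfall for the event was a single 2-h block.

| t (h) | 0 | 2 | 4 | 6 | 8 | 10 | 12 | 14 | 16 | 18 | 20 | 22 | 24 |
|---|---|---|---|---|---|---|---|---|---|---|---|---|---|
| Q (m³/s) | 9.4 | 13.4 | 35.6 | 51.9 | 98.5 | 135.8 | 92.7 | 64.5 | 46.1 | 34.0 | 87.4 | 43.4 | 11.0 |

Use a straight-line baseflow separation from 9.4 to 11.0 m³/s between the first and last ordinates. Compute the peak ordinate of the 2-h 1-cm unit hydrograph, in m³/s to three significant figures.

Direct runoff: 0.00, 3.87, 25.93, 42.10, 88.57, 125.73, 82.50, 54.17, 35.63, 23.40, 76.67, 32.53, 0.00 m³/s; ΣQ_DR = 591.1 m³/s, peak = 125.73 m³/s.
Runoff depth d = ΣQ_DR·Δt / A = 591.1 × 7200 / (426 km²) = 9.990 mm.
The 1-cm UH is the DRH scaled by (10 mm)/d, so U_p = 125.73 × 10/9.990 = 126 m³/s.

U_p ≈ 126 m³/s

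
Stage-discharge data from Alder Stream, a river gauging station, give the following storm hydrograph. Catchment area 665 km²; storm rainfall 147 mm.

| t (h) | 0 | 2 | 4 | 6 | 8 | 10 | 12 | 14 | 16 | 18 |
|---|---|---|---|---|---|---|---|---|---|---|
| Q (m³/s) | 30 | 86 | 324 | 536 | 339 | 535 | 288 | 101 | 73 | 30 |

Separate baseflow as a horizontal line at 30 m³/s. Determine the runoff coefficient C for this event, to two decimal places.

C ≈ 0.15

ΣQ_DR = 2042 m³/s; V = ΣQ_DR·Δt = 1.470 × 10^7 m³.
Runoff depth d = V / A = 22.11 mm.
C = d / P = 22.11 / 147 = 0.15.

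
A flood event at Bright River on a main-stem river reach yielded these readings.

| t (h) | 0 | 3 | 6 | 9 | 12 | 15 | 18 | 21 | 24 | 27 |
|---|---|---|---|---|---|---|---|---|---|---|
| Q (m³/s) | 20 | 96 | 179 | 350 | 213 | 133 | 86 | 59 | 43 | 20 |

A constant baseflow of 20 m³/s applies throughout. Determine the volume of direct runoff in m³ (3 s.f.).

Direct-runoff ordinates (Q − Q_b): 0.0, 76.0, 159.0, 330.0, 193.0, 113.0, 66.0, 39.0, 23.0, 0.0 m³/s.
ΣQ_DR = 999.0 m³/s.
With Δt = 3 h = 10800 s, V = ΣQ_DR · Δt = 999.0 × 10800 = 1.08 × 10^7 m³.

V ≈ 1.08 × 10^7 m³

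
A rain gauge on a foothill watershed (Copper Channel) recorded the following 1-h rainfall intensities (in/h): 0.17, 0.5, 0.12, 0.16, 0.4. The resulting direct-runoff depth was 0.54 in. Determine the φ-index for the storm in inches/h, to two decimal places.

φ ≈ 0.18 in/h

Only the 2 blocks with intensity above φ contribute runoff: 0.5, 0.4 in/h.
Σ(I−φ)·Δt = d  ⇒  (0.5+0.4 − 2φ)·1 = 0.54
φ = (0.9000 − 0.54/1) / 2 = 0.18 in/h.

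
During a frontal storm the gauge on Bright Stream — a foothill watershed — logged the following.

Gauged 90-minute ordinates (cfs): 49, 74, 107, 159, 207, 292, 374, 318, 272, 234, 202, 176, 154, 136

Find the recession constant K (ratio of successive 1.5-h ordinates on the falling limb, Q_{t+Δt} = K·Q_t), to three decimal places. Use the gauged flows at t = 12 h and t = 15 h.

K ≈ 0.862

Using the recession-limb readings at t = 12 h and t = 15 h: Q falls from 272 to 202 cfs over 2 intervals.
K = (Q₂/Q₁)^(1/2) = (202/272)^(1/2) = 0.862.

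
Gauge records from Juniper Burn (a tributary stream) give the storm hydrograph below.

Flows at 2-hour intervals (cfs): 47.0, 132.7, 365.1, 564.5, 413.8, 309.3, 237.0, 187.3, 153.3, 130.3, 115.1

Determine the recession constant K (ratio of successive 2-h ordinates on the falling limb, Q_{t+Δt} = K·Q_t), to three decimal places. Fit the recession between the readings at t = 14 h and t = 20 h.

Using the recession-limb readings at t = 14 h and t = 20 h: Q falls from 187.3 to 115.1 cfs over 3 intervals.
K = (Q₂/Q₁)^(1/3) = (115.1/187.3)^(1/3) = 0.850.

K ≈ 0.850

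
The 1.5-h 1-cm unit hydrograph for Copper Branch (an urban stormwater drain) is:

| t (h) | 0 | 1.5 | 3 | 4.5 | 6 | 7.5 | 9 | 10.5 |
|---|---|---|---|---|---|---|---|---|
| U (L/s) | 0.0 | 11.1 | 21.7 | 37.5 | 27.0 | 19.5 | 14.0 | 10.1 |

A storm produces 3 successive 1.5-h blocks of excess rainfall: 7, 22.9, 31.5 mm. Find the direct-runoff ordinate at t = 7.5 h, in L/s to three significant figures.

By discrete convolution, Q_j = Σ (P_i / 10 mm) · U_{j−i}.
At t = 7.5 h (j=5): Q = (7/10)·19.5 + (22.9/10)·27.0 + (31.5/10)·37.5 = 194 L/s.

Q ≈ 194 L/s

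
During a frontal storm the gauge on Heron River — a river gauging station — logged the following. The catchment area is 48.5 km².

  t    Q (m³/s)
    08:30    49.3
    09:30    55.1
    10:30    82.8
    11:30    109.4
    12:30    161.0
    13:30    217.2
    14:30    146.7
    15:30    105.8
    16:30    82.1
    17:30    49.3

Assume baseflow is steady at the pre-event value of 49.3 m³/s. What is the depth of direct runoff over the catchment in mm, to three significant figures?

Direct runoff: 0.0, 5.8, 33.5, 60.1, 111.7, 167.9, 97.4, 56.5, 32.8, 0.0 m³/s; ΣQ_DR = 565.7 m³/s.
V = ΣQ_DR · Δt = 565.7 × 3600 s = 2.037 × 10^6 m³.
Over A = 48.5 km², depth = V / A = 42.0 mm.

d ≈ 42.0 mm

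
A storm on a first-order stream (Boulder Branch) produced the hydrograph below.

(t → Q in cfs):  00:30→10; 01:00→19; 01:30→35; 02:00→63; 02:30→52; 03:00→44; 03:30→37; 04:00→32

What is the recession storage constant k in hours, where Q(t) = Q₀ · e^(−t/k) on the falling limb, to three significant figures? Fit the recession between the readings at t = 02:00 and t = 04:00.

On the falling limb, Q drops from 63 to 32 cfs between t = 02:00 and t = 04:00 (Δt = 2 h).
k = −Δt / ln(Q₂/Q₁) = −2 / ln(32/63) = 2.95 h.

k ≈ 2.95 h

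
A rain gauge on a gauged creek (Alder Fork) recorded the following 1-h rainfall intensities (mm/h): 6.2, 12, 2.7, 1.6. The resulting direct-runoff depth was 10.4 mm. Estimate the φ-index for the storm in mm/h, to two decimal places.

φ ≈ 3.90 mm/h

Only the 2 blocks with intensity above φ contribute runoff: 6.2, 12 mm/h.
Σ(I−φ)·Δt = d  ⇒  (6.2+12 − 2φ)·1 = 10.4
φ = (18.20 − 10.4/1) / 2 = 3.90 mm/h.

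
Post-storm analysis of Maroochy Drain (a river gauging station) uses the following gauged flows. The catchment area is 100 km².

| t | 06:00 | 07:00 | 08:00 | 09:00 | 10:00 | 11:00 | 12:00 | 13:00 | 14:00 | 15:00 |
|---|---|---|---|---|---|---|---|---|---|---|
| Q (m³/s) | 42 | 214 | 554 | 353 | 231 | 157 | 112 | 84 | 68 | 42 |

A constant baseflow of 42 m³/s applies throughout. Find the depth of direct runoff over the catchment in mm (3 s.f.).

Direct runoff: 0.0, 172.0, 512.0, 311.0, 189.0, 115.0, 70.0, 42.0, 26.0, 0.0 m³/s; ΣQ_DR = 1437 m³/s.
V = ΣQ_DR · Δt = 1437 × 3600 s = 5.173 × 10^6 m³.
Over A = 100 km², depth = V / A = 51.7 mm.

d ≈ 51.7 mm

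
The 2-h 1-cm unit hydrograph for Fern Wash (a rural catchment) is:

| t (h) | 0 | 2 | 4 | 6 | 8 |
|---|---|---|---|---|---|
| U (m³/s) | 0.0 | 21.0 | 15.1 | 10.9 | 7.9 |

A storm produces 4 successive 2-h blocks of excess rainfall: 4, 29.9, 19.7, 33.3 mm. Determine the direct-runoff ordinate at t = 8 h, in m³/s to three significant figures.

Q ≈ 135 m³/s

By discrete convolution, Q_j = Σ (P_i / 10 mm) · U_{j−i}.
At t = 8 h (j=4): Q = (4/10)·7.9 + (29.9/10)·10.9 + (19.7/10)·15.1 + (33.3/10)·21.0 = 135 m³/s.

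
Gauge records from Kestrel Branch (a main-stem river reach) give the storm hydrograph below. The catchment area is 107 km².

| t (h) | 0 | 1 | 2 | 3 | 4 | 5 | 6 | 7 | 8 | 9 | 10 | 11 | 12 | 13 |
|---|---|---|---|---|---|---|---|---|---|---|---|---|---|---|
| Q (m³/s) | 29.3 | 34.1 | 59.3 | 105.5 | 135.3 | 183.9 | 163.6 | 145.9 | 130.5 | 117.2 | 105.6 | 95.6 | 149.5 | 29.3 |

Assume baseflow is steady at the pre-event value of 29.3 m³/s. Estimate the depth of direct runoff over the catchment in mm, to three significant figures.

d ≈ 36.1 mm

Direct runoff: 0.0, 4.8, 30.0, 76.2, 106.0, 154.6, 134.3, 116.6, 101.2, 87.9, 76.3, 66.3, 120.2, 0.0 m³/s; ΣQ_DR = 1074 m³/s.
V = ΣQ_DR · Δt = 1074 × 3600 s = 3.868 × 10^6 m³.
Over A = 107 km², depth = V / A = 36.1 mm.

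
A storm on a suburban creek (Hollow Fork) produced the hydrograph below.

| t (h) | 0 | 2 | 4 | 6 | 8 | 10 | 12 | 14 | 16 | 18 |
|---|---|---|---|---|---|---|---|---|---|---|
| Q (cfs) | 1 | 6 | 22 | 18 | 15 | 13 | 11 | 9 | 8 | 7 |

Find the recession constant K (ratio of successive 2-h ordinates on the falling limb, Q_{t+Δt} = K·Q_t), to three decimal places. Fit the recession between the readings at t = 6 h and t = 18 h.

Using the recession-limb readings at t = 6 h and t = 18 h: Q falls from 18 to 7 cfs over 6 intervals.
K = (Q₂/Q₁)^(1/6) = (7/18)^(1/6) = 0.854.

K ≈ 0.854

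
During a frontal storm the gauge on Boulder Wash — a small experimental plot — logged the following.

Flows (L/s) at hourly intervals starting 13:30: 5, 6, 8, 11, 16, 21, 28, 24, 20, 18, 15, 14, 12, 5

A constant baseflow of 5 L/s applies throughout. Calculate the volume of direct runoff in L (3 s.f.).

V ≈ 4.79 × 10^5 L

Direct-runoff ordinates (Q − Q_b): 0.0, 1.0, 3.0, 6.0, 11.0, 16.0, 23.0, 19.0, 15.0, 13.0, 10.0, 9.0, 7.0, 0.0 L/s.
ΣQ_DR = 133.0 L/s.
With Δt = 1 h = 3600 s, V = ΣQ_DR · Δt = 133.0 × 3600 = 4.79 × 10^5 L.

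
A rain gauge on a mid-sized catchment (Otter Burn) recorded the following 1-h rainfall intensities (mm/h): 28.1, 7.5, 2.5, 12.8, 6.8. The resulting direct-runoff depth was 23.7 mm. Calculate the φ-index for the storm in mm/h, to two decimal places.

φ ≈ 8.60 mm/h

Only the 2 blocks with intensity above φ contribute runoff: 28.1, 12.8 mm/h.
Σ(I−φ)·Δt = d  ⇒  (28.1+12.8 − 2φ)·1 = 23.7
φ = (40.90 − 23.7/1) / 2 = 8.60 mm/h.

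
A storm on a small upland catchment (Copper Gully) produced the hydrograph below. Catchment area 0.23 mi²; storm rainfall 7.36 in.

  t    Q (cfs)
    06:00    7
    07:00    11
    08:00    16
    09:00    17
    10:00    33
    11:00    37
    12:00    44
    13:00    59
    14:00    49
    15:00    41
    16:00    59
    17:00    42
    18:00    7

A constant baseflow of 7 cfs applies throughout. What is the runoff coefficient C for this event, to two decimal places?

C ≈ 0.30

ΣQ_DR = 331.0 cfs; V = ΣQ_DR·Δt = 1.192 × 10^6 ft³.
Runoff depth d = V / A = 2.230 in.
C = d / P = 2.230 / 7.36 = 0.30.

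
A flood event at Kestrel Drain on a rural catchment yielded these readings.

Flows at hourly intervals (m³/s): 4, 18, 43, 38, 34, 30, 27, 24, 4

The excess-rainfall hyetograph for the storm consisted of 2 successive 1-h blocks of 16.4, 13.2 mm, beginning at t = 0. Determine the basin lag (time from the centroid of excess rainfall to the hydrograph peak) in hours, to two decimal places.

t_L ≈ 1.05 h

Centroid of excess rainfall: t_c = Σ P_i·t̄_i / ΣP_i = 0.9459 h (block centres at 0.5, 1.5 h).
Hydrograph peak occurs at t = 2 h, so basin lag t_L = 2 − 0.9459 = 1.05 h.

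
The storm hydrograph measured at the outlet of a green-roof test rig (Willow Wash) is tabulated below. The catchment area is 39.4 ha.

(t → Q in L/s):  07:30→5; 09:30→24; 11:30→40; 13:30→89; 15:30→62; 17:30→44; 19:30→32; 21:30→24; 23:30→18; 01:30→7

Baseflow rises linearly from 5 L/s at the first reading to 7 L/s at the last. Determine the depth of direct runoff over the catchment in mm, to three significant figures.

d ≈ 5.21 mm

Direct runoff: 0.00, 18.78, 34.56, 83.33, 56.11, 37.89, 25.67, 17.44, 11.22, 0.00 L/s; ΣQ_DR = 285.0 L/s.
V = ΣQ_DR · Δt = 285.0 × 7200 s = 2.052 × 10^6 L.
Over A = 39.4 ha, depth = V / A = 5.21 mm.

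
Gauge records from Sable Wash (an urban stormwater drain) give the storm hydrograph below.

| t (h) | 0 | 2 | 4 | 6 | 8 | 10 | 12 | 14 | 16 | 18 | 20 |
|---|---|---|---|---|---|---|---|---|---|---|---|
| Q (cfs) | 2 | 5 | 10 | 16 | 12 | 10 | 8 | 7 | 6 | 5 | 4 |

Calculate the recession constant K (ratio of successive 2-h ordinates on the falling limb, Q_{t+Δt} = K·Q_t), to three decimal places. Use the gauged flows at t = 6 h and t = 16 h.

Using the recession-limb readings at t = 6 h and t = 16 h: Q falls from 16 to 6 cfs over 5 intervals.
K = (Q₂/Q₁)^(1/5) = (6/16)^(1/5) = 0.822.

K ≈ 0.822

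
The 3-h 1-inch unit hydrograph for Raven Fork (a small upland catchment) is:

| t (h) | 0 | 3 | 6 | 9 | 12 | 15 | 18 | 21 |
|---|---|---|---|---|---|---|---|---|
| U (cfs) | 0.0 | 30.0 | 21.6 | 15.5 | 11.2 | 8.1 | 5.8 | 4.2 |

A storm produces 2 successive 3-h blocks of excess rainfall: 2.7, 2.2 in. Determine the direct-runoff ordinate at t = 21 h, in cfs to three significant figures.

By discrete convolution, Q_j = Σ (P_i / 1 in) · U_{j−i}.
At t = 21 h (j=7): Q = (2.7/1)·4.2 + (2.2/1)·5.8 = 24.1 cfs.

Q ≈ 24.1 cfs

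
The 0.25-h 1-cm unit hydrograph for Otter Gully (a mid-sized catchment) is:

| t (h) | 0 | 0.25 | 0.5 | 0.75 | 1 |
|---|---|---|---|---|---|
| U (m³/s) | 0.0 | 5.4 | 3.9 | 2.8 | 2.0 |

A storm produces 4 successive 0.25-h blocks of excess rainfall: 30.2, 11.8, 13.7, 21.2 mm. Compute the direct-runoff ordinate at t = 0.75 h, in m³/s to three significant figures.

By discrete convolution, Q_j = Σ (P_i / 10 mm) · U_{j−i}.
At t = 0.75 h (j=3): Q = (30.2/10)·2.8 + (11.8/10)·3.9 + (13.7/10)·5.4 + (21.2/10)·0.0 = 20.5 m³/s.

Q ≈ 20.5 m³/s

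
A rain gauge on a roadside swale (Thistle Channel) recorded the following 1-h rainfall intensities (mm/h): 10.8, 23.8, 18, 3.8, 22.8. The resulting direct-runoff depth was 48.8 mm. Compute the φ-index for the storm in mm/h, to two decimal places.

Only the 4 blocks with intensity above φ contribute runoff: 10.8, 23.8, 18, 22.8 mm/h.
Σ(I−φ)·Δt = d  ⇒  (10.8+23.8+18+22.8 − 4φ)·1 = 48.8
φ = (75.40 − 48.8/1) / 4 = 6.65 mm/h.

φ ≈ 6.65 mm/h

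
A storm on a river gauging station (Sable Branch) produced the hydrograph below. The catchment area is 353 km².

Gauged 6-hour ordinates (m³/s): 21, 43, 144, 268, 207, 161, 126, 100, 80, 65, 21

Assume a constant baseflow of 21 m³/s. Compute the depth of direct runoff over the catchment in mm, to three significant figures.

Direct runoff: 0.0, 22.0, 123.0, 247.0, 186.0, 140.0, 105.0, 79.0, 59.0, 44.0, 0.0 m³/s; ΣQ_DR = 1005 m³/s.
V = ΣQ_DR · Δt = 1005 × 21600 s = 2.171 × 10^7 m³.
Over A = 353 km², depth = V / A = 61.5 mm.

d ≈ 61.5 mm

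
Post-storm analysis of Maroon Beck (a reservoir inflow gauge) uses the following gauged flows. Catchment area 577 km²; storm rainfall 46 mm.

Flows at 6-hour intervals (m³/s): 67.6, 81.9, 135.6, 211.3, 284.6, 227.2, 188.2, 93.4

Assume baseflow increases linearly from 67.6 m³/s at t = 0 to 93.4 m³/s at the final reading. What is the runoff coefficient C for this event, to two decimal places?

ΣQ_DR = 645.8 m³/s; V = ΣQ_DR·Δt = 1.395 × 10^7 m³.
Runoff depth d = V / A = 24.18 mm.
C = d / P = 24.18 / 46 = 0.53.

C ≈ 0.53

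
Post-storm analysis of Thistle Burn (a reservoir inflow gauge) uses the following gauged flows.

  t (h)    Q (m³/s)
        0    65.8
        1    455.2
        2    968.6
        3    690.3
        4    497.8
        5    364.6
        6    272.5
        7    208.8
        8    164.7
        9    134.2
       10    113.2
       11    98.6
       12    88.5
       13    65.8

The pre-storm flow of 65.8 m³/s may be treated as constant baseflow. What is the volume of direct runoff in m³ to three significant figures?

Direct-runoff ordinates (Q − Q_b): 0.0, 389.4, 902.8, 624.5, 432.0, 298.8, 206.7, 143.0, 98.9, 68.4, 47.4, 32.8, 22.7, 0.0 m³/s.
ΣQ_DR = 3267 m³/s.
With Δt = 1 h = 3600 s, V = ΣQ_DR · Δt = 3267 × 3600 = 1.18 × 10^7 m³.

V ≈ 1.18 × 10^7 m³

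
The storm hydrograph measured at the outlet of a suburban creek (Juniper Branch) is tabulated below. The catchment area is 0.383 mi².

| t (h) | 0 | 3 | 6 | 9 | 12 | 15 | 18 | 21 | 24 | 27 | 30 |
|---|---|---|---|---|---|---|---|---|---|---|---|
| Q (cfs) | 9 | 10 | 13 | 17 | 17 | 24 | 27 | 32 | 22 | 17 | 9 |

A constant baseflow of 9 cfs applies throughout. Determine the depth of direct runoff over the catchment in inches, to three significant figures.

d ≈ 1.19 in

Direct runoff: 0.0, 1.0, 4.0, 8.0, 8.0, 15.0, 18.0, 23.0, 13.0, 8.0, 0.0 cfs; ΣQ_DR = 98.00 cfs.
V = ΣQ_DR · Δt = 98.00 × 10800 s = 1.058 × 10^6 ft³.
Over A = 0.383 mi², depth = V / A = 1.19 in.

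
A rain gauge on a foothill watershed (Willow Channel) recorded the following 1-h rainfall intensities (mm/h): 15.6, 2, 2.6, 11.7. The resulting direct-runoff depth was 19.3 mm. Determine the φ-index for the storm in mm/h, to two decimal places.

φ ≈ 4.00 mm/h

Only the 2 blocks with intensity above φ contribute runoff: 15.6, 11.7 mm/h.
Σ(I−φ)·Δt = d  ⇒  (15.6+11.7 − 2φ)·1 = 19.3
φ = (27.30 − 19.3/1) / 2 = 4.00 mm/h.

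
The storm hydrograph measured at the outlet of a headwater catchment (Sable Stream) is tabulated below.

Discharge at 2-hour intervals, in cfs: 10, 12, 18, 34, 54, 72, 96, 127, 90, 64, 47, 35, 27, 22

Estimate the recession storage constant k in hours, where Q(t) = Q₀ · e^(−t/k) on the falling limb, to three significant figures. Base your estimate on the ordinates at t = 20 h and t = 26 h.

On the falling limb, Q drops from 47 to 22 cfs between t = 20 h and t = 26 h (Δt = 6 h).
k = −Δt / ln(Q₂/Q₁) = −6 / ln(22/47) = 7.90 h.

k ≈ 7.90 h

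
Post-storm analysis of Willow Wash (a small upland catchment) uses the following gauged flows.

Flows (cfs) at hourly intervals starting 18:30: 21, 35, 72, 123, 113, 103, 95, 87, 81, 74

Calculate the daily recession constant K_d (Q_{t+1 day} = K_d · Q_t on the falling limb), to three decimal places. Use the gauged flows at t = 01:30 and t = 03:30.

Between t = 01:30 and t = 03:30 the flow falls from 87 to 74 cfs over 2×1 h = 2 h.
Per-interval ratio K = (74/87)^(1/2) = 0.9223; K_d = K^(24/1) = 0.143.

K_d ≈ 0.143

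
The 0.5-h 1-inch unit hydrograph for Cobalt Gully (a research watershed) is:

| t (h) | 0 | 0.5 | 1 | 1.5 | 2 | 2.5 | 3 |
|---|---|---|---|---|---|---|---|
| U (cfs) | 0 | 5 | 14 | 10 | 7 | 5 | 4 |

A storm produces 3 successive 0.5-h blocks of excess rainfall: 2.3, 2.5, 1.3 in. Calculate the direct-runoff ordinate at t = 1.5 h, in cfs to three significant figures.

Q ≈ 64.5 cfs

By discrete convolution, Q_j = Σ (P_i / 1 in) · U_{j−i}.
At t = 1.5 h (j=3): Q = (2.3/1)·10 + (2.5/1)·14 + (1.3/1)·5 = 64.5 cfs.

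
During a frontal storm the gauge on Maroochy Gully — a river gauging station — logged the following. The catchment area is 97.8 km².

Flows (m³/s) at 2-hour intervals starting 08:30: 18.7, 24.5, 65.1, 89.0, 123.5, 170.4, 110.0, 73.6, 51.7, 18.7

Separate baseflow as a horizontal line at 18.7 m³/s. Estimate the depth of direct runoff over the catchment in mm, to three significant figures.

Direct runoff: 0.0, 5.8, 46.4, 70.3, 104.8, 151.7, 91.3, 54.9, 33.0, 0.0 m³/s; ΣQ_DR = 558.2 m³/s.
V = ΣQ_DR · Δt = 558.2 × 7200 s = 4.019 × 10^6 m³.
Over A = 97.8 km², depth = V / A = 41.1 mm.

d ≈ 41.1 mm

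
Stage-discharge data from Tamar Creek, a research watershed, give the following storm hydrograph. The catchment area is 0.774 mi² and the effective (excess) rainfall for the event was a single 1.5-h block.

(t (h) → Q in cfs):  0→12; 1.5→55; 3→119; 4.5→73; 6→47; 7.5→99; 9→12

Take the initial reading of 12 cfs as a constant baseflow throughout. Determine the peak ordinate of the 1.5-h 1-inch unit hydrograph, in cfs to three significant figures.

Direct runoff: 0.0, 43.0, 107.0, 61.0, 35.0, 87.0, 0.0 cfs; ΣQ_DR = 333.0 cfs, peak = 107.0 cfs.
Runoff depth d = ΣQ_DR·Δt / A = 333.0 × 5400 / (0.774 mi²) = 1.000 in.
The 1-inch UH is the DRH scaled by (1 in)/d, so U_p = 107.0 × 1/1.000 = 107 cfs.

U_p ≈ 107 cfs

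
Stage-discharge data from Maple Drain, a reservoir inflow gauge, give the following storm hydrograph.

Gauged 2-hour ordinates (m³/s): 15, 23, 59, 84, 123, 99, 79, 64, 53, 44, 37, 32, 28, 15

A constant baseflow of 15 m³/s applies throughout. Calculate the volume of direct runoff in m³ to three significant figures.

Direct-runoff ordinates (Q − Q_b): 0.0, 8.0, 44.0, 69.0, 108.0, 84.0, 64.0, 49.0, 38.0, 29.0, 22.0, 17.0, 13.0, 0.0 m³/s.
ΣQ_DR = 545.0 m³/s.
With Δt = 2 h = 7200 s, V = ΣQ_DR · Δt = 545.0 × 7200 = 3.92 × 10^6 m³.

V ≈ 3.92 × 10^6 m³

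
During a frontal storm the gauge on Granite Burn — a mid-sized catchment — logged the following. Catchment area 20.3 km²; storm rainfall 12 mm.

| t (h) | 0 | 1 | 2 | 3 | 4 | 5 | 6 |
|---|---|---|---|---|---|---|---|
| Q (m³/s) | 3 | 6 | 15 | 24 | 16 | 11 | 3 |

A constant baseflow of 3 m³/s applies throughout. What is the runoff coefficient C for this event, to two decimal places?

ΣQ_DR = 57.00 m³/s; V = ΣQ_DR·Δt = 2.052 × 10^5 m³.
Runoff depth d = V / A = 10.11 mm.
C = d / P = 10.11 / 12 = 0.84.

C ≈ 0.84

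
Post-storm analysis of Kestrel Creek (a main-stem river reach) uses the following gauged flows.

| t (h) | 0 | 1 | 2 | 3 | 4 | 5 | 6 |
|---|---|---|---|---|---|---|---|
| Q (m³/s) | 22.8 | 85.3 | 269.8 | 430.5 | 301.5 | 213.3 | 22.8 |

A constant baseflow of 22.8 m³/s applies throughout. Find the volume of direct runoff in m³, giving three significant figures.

Direct-runoff ordinates (Q − Q_b): 0.0, 62.5, 247.0, 407.7, 278.7, 190.5, 0.0 m³/s.
ΣQ_DR = 1186 m³/s.
With Δt = 1 h = 3600 s, V = ΣQ_DR · Δt = 1186 × 3600 = 4.27 × 10^6 m³.

V ≈ 4.27 × 10^6 m³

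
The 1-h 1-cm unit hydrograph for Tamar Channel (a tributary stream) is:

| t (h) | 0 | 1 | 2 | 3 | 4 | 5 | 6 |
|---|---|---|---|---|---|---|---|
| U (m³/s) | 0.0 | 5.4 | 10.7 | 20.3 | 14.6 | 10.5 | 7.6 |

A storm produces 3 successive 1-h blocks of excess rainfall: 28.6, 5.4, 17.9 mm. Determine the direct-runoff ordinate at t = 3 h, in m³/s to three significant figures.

Q ≈ 73.5 m³/s

By discrete convolution, Q_j = Σ (P_i / 10 mm) · U_{j−i}.
At t = 3 h (j=3): Q = (28.6/10)·20.3 + (5.4/10)·10.7 + (17.9/10)·5.4 = 73.5 m³/s.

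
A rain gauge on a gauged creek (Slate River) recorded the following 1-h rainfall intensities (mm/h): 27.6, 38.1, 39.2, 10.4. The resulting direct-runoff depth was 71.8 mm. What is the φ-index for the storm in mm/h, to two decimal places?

Only the 3 blocks with intensity above φ contribute runoff: 27.6, 38.1, 39.2 mm/h.
Σ(I−φ)·Δt = d  ⇒  (27.6+38.1+39.2 − 3φ)·1 = 71.8
φ = (104.9 − 71.8/1) / 3 = 11.03 mm/h.

φ ≈ 11.03 mm/h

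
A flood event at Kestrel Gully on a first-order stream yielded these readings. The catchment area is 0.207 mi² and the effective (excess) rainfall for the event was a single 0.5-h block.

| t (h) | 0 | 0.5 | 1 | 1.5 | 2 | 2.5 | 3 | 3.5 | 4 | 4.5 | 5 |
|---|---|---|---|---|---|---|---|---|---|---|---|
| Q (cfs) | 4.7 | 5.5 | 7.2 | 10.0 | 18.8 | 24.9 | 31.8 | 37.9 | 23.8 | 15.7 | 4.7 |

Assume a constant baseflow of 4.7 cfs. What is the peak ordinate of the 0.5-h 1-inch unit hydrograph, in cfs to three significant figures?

U_p ≈ 66.5 cfs

Direct runoff: 0.0, 0.8, 2.5, 5.3, 14.1, 20.2, 27.1, 33.2, 19.1, 11.0, 0.0 cfs; ΣQ_DR = 133.3 cfs, peak = 33.2 cfs.
Runoff depth d = ΣQ_DR·Δt / A = 133.3 × 1800 / (0.207 mi²) = 0.4989 in.
The 1-inch UH is the DRH scaled by (1 in)/d, so U_p = 33.2 × 1/0.4989 = 66.5 cfs.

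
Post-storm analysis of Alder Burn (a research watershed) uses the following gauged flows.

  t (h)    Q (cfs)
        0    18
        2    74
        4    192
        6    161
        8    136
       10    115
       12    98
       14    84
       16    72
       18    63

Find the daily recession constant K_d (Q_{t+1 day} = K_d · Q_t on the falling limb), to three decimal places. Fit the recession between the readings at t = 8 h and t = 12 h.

K_d ≈ 0.140

Between t = 8 h and t = 12 h the flow falls from 136 to 98 cfs over 2×2 h = 4 h.
Per-interval ratio K = (98/136)^(1/2) = 0.8489; K_d = K^(24/2) = 0.140.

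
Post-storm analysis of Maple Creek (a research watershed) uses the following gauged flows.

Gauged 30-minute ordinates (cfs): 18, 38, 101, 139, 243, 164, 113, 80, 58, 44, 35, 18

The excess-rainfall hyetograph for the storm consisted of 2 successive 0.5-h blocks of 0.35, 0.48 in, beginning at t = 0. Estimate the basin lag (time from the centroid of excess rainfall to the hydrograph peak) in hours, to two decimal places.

Centroid of excess rainfall: t_c = Σ P_i·t̄_i / ΣP_i = 0.5392 h (block centres at 0.25, 0.75 h).
Hydrograph peak occurs at t = 2 h, so basin lag t_L = 2 − 0.5392 = 1.46 h.

t_L ≈ 1.46 h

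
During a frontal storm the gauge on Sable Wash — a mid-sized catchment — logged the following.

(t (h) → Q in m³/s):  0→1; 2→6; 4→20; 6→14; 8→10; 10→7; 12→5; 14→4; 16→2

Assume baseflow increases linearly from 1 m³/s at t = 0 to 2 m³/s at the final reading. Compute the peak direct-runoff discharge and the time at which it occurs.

Subtracting baseflow gives direct-runoff ordinates: 0.00, 4.88, 18.75, 12.62, 8.50, 5.38, 3.25, 2.12, 0.00 m³/s.
The maximum is 18.75 m³/s, occurring at the reading for t = 4 h.

Q_p = 18.75 m³/s at t = 4 h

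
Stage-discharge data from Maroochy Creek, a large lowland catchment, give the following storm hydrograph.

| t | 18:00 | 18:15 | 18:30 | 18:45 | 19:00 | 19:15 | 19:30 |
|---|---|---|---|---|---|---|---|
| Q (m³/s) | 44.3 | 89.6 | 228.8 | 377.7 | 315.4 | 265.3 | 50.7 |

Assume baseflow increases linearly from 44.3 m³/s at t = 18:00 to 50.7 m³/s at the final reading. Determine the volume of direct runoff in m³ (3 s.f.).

Direct-runoff ordinates (Q − Q_b): 0.00, 44.23, 182.37, 330.20, 266.83, 215.67, 0.00 m³/s.
ΣQ_DR = 1039 m³/s.
With Δt = 0.25 h = 900 s, V = ΣQ_DR · Δt = 1039 × 900 = 9.35 × 10^5 m³.

V ≈ 9.35 × 10^5 m³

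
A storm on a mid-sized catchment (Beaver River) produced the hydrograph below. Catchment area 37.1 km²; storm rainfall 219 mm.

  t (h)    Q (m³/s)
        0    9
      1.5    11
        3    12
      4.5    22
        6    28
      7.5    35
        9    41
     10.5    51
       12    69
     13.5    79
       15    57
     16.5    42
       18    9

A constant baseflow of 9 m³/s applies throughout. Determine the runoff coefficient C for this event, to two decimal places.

C ≈ 0.23

ΣQ_DR = 348.0 m³/s; V = ΣQ_DR·Δt = 1.879 × 10^6 m³.
Runoff depth d = V / A = 50.65 mm.
C = d / P = 50.65 / 219 = 0.23.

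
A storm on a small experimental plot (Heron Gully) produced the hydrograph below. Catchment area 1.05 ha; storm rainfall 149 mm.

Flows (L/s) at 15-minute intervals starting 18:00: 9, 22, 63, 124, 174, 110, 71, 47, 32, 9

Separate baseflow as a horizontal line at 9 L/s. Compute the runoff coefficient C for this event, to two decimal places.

ΣQ_DR = 571.0 L/s; V = ΣQ_DR·Δt = 5.139 × 10^5 L.
Runoff depth d = V / A = 48.94 mm.
C = d / P = 48.94 / 149 = 0.33.

C ≈ 0.33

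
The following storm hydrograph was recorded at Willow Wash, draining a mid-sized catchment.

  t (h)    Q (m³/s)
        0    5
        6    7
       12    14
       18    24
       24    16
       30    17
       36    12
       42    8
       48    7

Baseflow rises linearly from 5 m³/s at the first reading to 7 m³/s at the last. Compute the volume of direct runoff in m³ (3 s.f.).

V ≈ 1.21 × 10^6 m³

Direct-runoff ordinates (Q − Q_b): 0.00, 1.75, 8.50, 18.25, 10.00, 10.75, 5.50, 1.25, 0.00 m³/s.
ΣQ_DR = 56.00 m³/s.
With Δt = 6 h = 21600 s, V = ΣQ_DR · Δt = 56.00 × 21600 = 1.21 × 10^6 m³.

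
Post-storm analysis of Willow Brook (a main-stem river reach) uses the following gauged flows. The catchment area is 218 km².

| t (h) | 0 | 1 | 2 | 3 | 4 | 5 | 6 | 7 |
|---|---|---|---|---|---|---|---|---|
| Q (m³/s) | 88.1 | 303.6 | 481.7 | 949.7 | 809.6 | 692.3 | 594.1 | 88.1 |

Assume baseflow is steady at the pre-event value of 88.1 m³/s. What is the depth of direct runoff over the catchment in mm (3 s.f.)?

d ≈ 54.5 mm

Direct runoff: 0.0, 215.5, 393.6, 861.6, 721.5, 604.2, 506.0, 0.0 m³/s; ΣQ_DR = 3302 m³/s.
V = ΣQ_DR · Δt = 3302 × 3600 s = 1.189 × 10^7 m³.
Over A = 218 km², depth = V / A = 54.5 mm.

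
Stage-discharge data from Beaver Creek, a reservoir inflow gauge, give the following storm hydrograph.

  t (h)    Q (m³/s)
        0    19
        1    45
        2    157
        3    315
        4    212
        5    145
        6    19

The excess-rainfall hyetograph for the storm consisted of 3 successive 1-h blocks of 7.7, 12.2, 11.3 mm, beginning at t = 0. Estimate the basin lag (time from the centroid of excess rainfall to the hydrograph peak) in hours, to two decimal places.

Centroid of excess rainfall: t_c = Σ P_i·t̄_i / ΣP_i = 1.6154 h (block centres at 0.5, 1.5, 2.5 h).
Hydrograph peak occurs at t = 3 h, so basin lag t_L = 3 − 1.6154 = 1.38 h.

t_L ≈ 1.38 h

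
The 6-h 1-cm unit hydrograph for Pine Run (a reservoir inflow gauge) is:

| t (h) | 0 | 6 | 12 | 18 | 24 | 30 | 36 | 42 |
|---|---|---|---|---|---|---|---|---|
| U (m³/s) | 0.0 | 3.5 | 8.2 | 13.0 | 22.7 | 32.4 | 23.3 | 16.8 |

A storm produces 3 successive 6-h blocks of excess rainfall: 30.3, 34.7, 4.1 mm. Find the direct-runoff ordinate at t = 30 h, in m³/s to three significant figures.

By discrete convolution, Q_j = Σ (P_i / 10 mm) · U_{j−i}.
At t = 30 h (j=5): Q = (30.3/10)·32.4 + (34.7/10)·22.7 + (4.1/10)·13.0 = 182 m³/s.

Q ≈ 182 m³/s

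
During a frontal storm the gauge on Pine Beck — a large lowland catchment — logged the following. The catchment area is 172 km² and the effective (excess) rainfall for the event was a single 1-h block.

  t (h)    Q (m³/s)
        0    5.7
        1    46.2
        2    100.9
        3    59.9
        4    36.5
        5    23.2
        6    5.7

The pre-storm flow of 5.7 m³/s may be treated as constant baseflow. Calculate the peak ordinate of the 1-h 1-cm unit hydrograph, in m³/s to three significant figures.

Direct runoff: 0.0, 40.5, 95.2, 54.2, 30.8, 17.5, 0.0 m³/s; ΣQ_DR = 238.2 m³/s, peak = 95.2 m³/s.
Runoff depth d = ΣQ_DR·Δt / A = 238.2 × 3600 / (172 km²) = 4.986 mm.
The 1-cm UH is the DRH scaled by (10 mm)/d, so U_p = 95.2 × 10/4.986 = 191 m³/s.

U_p ≈ 191 m³/s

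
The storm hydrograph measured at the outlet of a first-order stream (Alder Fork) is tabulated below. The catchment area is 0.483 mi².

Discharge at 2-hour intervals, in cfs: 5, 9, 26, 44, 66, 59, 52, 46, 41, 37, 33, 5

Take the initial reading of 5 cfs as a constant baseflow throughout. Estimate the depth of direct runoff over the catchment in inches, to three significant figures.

Direct runoff: 0.0, 4.0, 21.0, 39.0, 61.0, 54.0, 47.0, 41.0, 36.0, 32.0, 28.0, 0.0 cfs; ΣQ_DR = 363.0 cfs.
V = ΣQ_DR · Δt = 363.0 × 7200 s = 2.614 × 10^6 ft³.
Over A = 0.483 mi², depth = V / A = 2.33 in.

d ≈ 2.33 in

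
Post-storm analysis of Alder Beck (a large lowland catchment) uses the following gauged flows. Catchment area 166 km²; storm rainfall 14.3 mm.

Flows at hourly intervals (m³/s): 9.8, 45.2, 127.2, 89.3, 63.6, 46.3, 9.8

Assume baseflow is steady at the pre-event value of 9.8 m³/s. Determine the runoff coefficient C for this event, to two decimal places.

C ≈ 0.49

ΣQ_DR = 322.6 m³/s; V = ΣQ_DR·Δt = 1.161 × 10^6 m³.
Runoff depth d = V / A = 6.996 mm.
C = d / P = 6.996 / 14.3 = 0.49.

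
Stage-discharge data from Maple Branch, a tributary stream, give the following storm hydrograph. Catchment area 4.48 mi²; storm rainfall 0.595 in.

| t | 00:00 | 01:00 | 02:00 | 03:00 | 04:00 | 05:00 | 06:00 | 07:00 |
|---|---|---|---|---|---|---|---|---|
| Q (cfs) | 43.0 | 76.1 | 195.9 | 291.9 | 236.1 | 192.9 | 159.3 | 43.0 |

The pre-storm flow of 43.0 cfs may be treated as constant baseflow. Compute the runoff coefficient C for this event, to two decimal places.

ΣQ_DR = 894.2 cfs; V = ΣQ_DR·Δt = 3.219 × 10^6 ft³.
Runoff depth d = V / A = 0.3093 in.
C = d / P = 0.3093 / 0.595 = 0.52.

C ≈ 0.52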